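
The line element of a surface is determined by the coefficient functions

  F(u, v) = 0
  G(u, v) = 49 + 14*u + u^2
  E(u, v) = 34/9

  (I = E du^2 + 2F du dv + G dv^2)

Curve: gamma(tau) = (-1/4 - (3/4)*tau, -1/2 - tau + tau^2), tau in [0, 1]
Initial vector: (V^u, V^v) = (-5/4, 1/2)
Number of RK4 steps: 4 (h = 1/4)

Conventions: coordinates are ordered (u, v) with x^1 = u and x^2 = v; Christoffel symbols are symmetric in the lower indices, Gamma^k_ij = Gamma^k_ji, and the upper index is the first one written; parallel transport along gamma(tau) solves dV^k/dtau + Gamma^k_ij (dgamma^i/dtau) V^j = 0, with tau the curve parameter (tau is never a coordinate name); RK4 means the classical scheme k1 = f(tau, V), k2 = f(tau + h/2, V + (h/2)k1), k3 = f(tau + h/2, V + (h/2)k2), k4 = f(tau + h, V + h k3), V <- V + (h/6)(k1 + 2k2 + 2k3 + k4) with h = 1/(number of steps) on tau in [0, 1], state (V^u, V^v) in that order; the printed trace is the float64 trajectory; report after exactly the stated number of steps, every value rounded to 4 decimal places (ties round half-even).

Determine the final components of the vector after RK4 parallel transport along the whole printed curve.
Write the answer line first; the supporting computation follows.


Answer: V^u = -1.2500, V^v = 0.5625

gamma'(tau) = (-3/4, -1 + 2*tau); f(tau, V)^k = -Gamma^k_ij(gamma(tau)) gamma'^i(tau) V^j; h = 1/4; intermediate values shown to 6 dp
curve data and Christoffel symbols at the stage parameters:
  tau = 0.000000: gamma = (-0.250000, -0.500000), gamma' = (-0.750000, -1.000000); Gamma_uuu = 0.000000, Gamma_uuv = 0.000000, Gamma_uvv = -1.786765, Gamma_vuu = 0.000000, Gamma_vuv = 0.148148, Gamma_vvv = 0.000000
  tau = 0.125000: gamma = (-0.343750, -0.609375), gamma' = (-0.750000, -0.750000); Gamma_uuu = 0.000000, Gamma_uuv = 0.000000, Gamma_uvv = -1.761949, Gamma_vuu = 0.000000, Gamma_vuv = 0.150235, Gamma_vvv = 0.000000
  tau = 0.250000: gamma = (-0.437500, -0.687500), gamma' = (-0.750000, -0.500000); Gamma_uuu = 0.000000, Gamma_uuv = 0.000000, Gamma_uvv = -1.737132, Gamma_vuu = 0.000000, Gamma_vuv = 0.152381, Gamma_vvv = 0.000000
  tau = 0.375000: gamma = (-0.531250, -0.734375), gamma' = (-0.750000, -0.250000); Gamma_uuu = 0.000000, Gamma_uuv = 0.000000, Gamma_uvv = -1.712316, Gamma_vuu = 0.000000, Gamma_vuv = 0.154589, Gamma_vvv = 0.000000
  tau = 0.500000: gamma = (-0.625000, -0.750000), gamma' = (-0.750000, 0.000000); Gamma_uuu = 0.000000, Gamma_uuv = 0.000000, Gamma_uvv = -1.687500, Gamma_vuu = 0.000000, Gamma_vuv = 0.156863, Gamma_vvv = 0.000000
  tau = 0.625000: gamma = (-0.718750, -0.734375), gamma' = (-0.750000, 0.250000); Gamma_uuu = 0.000000, Gamma_uuv = 0.000000, Gamma_uvv = -1.662684, Gamma_vuu = 0.000000, Gamma_vuv = 0.159204, Gamma_vvv = 0.000000
  tau = 0.750000: gamma = (-0.812500, -0.687500), gamma' = (-0.750000, 0.500000); Gamma_uuu = 0.000000, Gamma_uuv = 0.000000, Gamma_uvv = -1.637868, Gamma_vuu = 0.000000, Gamma_vuv = 0.161616, Gamma_vvv = 0.000000
  tau = 0.875000: gamma = (-0.906250, -0.609375), gamma' = (-0.750000, 0.750000); Gamma_uuu = 0.000000, Gamma_uuv = 0.000000, Gamma_uvv = -1.613051, Gamma_vuu = 0.000000, Gamma_vuv = 0.164103, Gamma_vvv = 0.000000
  tau = 1.000000: gamma = (-1.000000, -0.500000), gamma' = (-0.750000, 1.000000); Gamma_uuu = 0.000000, Gamma_uuv = 0.000000, Gamma_uvv = -1.588235, Gamma_vuu = 0.000000, Gamma_vuv = 0.166667, Gamma_vvv = 0.000000
step 0: V^u = -1.2500, V^v = 0.5000
step 1: k1 = (-0.893382, -0.129630), k2 = (-0.639318, -0.098916), k3 = (-0.644392, -0.094905), k4 = (-0.413675, -0.053081); V <- V + (h/6)(k1 + 2k2 + 2k3 + k4): V^u = -1.4114, V^v = 0.4762
step 2: k1 = (-0.413642, -0.053111), k2 = (-0.201024, -0.002101), k3 = (-0.203754, -0.000334), k4 = (0.000000, 0.056018); V <- V + (h/6)(k1 + 2k2 + 2k3 + k4): V^u = -1.4624, V^v = 0.4762
step 3: k1 = (0.000000, 0.056018), k2 = (0.200834, 0.115895), k3 = (0.203945, 0.115790), k4 = (0.413644, 0.175278); V <- V + (h/6)(k1 + 2k2 + 2k3 + k4): V^u = -1.4114, V^v = 0.5051
step 4: k1 = (0.413642, 0.175279), k2 = (0.637568, 0.232214), k3 = (0.646178, 0.229645), k4 = (0.893397, 0.278629); V <- V + (h/6)(k1 + 2k2 + 2k3 + k4): V^u = -1.2500, V^v = 0.5625


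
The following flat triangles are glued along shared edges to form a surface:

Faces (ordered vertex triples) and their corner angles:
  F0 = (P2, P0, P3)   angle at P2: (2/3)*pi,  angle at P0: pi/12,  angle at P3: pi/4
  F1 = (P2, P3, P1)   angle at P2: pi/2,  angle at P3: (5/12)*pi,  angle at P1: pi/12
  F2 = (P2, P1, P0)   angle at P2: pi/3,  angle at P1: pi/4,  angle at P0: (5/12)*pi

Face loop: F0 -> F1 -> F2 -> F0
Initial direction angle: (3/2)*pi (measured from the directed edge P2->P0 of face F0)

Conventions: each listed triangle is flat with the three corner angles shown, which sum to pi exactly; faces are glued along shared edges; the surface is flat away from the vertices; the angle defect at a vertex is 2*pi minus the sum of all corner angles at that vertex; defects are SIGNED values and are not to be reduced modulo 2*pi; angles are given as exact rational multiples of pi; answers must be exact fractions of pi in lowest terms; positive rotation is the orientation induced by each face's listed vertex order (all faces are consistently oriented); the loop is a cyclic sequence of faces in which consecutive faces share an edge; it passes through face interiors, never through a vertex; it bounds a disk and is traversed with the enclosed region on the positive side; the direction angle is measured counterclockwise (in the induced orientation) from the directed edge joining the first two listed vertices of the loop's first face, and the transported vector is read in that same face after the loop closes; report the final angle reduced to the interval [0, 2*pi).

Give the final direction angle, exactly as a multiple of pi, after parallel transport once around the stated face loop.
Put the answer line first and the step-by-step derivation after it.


Answer: final direction angle = 0

enclosed vertex P2: corner angles sum to (3/2)*pi, defect = 2*pi - (3/2)*pi = pi/2
adding the enclosed defects to the starting angle (mod 2*pi, induced orientation) gives the holonomy
final angle = (3/2)*pi + pi/2 = 0 (mod 2*pi)


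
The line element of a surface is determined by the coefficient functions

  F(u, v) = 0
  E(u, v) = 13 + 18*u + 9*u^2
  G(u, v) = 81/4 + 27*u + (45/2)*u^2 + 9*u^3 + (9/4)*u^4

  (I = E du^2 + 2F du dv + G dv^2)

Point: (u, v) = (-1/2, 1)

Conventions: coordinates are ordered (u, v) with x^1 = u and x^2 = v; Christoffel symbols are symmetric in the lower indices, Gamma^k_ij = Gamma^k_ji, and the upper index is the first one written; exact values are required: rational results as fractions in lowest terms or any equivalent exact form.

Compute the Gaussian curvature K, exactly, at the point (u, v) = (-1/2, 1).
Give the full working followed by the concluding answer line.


E = 25/4, F = 0, G = 729/64, EG - F^2 = 18225/256 at the point
E_u = 9, E_v = 0, F_u = 0, F_v = 0, G_u = 81/8, G_v = 0
E_vv = 0, F_uv = 0, G_uu = 99/4
Evaluate Brioschi's two determinant matrices M1, M2 and divide by (EG - F^2)^2.
M1 = [[-E_vv/2 + F_uv - G_uu/2, E_u/2, F_u - E_v/2], [F_v - G_u/2, E, F], [G_v/2, F, G]] = [[-99/8, 9/2, 0], [-81/16, 25/4, 0], [0, 0, 729/64]]; det M1 = -636417/1024
M2 = [[0, E_v/2, G_u/2], [E_v/2, E, F], [G_u/2, F, G]] = [[0, 0, 81/16], [0, 25/4, 0], [81/16, 0, 729/64]]; det M2 = -164025/1024
det M1 - det M2 = -59049/128; K = -59049/128 / (18225/256)^2 = -512/5625

Answer: K = -512/5625


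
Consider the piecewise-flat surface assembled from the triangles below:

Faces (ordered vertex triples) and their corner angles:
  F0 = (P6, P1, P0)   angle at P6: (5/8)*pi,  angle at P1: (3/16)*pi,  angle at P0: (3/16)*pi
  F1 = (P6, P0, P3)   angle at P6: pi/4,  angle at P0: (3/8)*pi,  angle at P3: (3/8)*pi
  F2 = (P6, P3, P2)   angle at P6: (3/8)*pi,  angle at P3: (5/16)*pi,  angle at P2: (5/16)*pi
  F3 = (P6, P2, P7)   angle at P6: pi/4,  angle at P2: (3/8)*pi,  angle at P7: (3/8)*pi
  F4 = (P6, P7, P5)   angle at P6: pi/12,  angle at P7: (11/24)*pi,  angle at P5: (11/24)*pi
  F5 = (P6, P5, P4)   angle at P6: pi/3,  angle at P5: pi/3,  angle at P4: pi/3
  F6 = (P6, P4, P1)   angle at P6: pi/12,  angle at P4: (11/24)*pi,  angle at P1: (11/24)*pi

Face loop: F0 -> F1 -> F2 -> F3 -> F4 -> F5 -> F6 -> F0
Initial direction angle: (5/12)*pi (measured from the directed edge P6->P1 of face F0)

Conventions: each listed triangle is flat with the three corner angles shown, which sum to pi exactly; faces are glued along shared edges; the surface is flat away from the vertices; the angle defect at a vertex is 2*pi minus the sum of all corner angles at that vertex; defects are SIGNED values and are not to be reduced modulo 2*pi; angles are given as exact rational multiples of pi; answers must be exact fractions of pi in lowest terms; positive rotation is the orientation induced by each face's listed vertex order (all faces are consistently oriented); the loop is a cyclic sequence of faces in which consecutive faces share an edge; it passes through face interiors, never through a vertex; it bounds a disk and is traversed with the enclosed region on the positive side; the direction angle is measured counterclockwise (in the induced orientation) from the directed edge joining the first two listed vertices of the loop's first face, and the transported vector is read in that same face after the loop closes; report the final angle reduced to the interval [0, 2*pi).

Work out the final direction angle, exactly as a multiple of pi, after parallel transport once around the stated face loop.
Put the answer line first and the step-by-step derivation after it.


Answer: final direction angle = (5/12)*pi

enclosed vertex P6: corner angles sum to 2*pi, defect = 2*pi - 2*pi = 0
the rotation equals the total enclosed defect, so the final angle is initial + defects (mod 2*pi)
final angle = (5/12)*pi + 0 = (5/12)*pi (mod 2*pi)


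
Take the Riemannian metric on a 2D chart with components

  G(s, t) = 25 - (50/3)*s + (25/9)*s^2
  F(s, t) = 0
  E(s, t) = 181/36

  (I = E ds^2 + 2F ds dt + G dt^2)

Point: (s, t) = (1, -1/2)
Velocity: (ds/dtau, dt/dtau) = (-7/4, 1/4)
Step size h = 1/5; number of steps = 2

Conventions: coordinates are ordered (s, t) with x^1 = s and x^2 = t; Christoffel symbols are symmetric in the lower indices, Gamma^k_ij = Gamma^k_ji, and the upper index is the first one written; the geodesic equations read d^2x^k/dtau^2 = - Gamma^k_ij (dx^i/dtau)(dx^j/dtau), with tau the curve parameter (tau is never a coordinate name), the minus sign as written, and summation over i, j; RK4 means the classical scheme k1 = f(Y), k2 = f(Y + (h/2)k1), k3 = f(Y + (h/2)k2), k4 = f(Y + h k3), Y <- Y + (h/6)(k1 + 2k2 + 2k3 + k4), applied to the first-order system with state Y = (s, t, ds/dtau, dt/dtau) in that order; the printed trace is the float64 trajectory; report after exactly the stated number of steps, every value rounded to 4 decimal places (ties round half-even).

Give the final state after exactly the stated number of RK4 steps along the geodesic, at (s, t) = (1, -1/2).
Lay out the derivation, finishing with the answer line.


f(Y) = (ds/dtau, dt/dtau, -Gamma^s_ij Y'^i Y'^j, -Gamma^t_ij Y'^i Y'^j) with the Gammas evaluated at the stage position; h = 0.200000; intermediate values shown to 6 dp
step 0: s = 1.0000, t = -0.5000, ds/dtau = -1.7500, dt/dtau = 0.2500
step 1:
  k1: at (s, t) = (1.000000, -0.500000), (ds/dtau, dt/dtau) = (-1.750000, 0.250000); Gamma_sss = 0.000000, Gamma_sst = 0.000000, Gamma_stt = 1.104972, Gamma_tss = 0.000000, Gamma_tst = -0.500000, Gamma_ttt = 0.000000; k1 = (-1.750000, 0.250000, -0.069061, -0.437500)
  k2: at (s, t) = (0.825000, -0.475000), (ds/dtau, dt/dtau) = (-1.756906, 0.206250); Gamma_sss = 0.000000, Gamma_sst = 0.000000, Gamma_stt = 1.201657, Gamma_tss = 0.000000, Gamma_tst = -0.459770, Gamma_ttt = 0.000000; k2 = (-1.756906, 0.206250, -0.051117, -0.333206)
  k3: at (s, t) = (0.824309, -0.479375), (ds/dtau, dt/dtau) = (-1.755112, 0.216679); Gamma_sss = 0.000000, Gamma_sst = 0.000000, Gamma_stt = 1.202039, Gamma_tss = 0.000000, Gamma_tst = -0.459624, Gamma_ttt = 0.000000; k3 = (-1.755112, 0.216679, -0.056436, -0.349587)
  k4: at (s, t) = (0.648978, -0.456664), (ds/dtau, dt/dtau) = (-1.761287, 0.180083); Gamma_sss = 0.000000, Gamma_sst = 0.000000, Gamma_stt = 1.298907, Gamma_tss = 0.000000, Gamma_tst = -0.425347, Gamma_ttt = 0.000000; k4 = (-1.761287, 0.180083, -0.042123, -0.269821)
  Y <- Y + (h/6)(k1 + 2k2 + 2k3 + k4): s = 0.6488, t = -0.4575, ds/dtau = -1.7609, dt/dtau = 0.1809
step 2:
  k1: at (s, t) = (0.648823, -0.457469), (ds/dtau, dt/dtau) = (-1.760876, 0.180903); Gamma_sss = 0.000000, Gamma_sst = 0.000000, Gamma_stt = 1.298993, Gamma_tss = 0.000000, Gamma_tst = -0.425319, Gamma_ttt = 0.000000; k1 = (-1.760876, 0.180903, -0.042511, -0.270969)
  k2: at (s, t) = (0.472735, -0.439378), (ds/dtau, dt/dtau) = (-1.765127, 0.153806); Gamma_sss = 0.000000, Gamma_sst = 0.000000, Gamma_stt = 1.396279, Gamma_tss = 0.000000, Gamma_tst = -0.395685, Gamma_ttt = 0.000000; k2 = (-1.765127, 0.153806, -0.033031, -0.214847)
  k3: at (s, t) = (0.472310, -0.442088), (ds/dtau, dt/dtau) = (-1.764179, 0.159418); Gamma_sss = 0.000000, Gamma_sst = 0.000000, Gamma_stt = 1.396514, Gamma_tss = 0.000000, Gamma_tst = -0.395618, Gamma_ttt = 0.000000; k3 = (-1.764179, 0.159418, -0.035491, -0.222529)
  k4: at (s, t) = (0.295987, -0.425585), (ds/dtau, dt/dtau) = (-1.767975, 0.136397); Gamma_sss = 0.000000, Gamma_sst = 0.000000, Gamma_stt = 1.493930, Gamma_tss = 0.000000, Gamma_tst = -0.369821, Gamma_ttt = 0.000000; k4 = (-1.767975, 0.136397, -0.027793, -0.178362)
  Y <- Y + (h/6)(k1 + 2k2 + 2k3 + k4): s = 0.2959, t = -0.4260, ds/dtau = -1.7678, dt/dtau = 0.1368

Answer: s = 0.2959, t = -0.4260, ds/dtau = -1.7678, dt/dtau = 0.1368


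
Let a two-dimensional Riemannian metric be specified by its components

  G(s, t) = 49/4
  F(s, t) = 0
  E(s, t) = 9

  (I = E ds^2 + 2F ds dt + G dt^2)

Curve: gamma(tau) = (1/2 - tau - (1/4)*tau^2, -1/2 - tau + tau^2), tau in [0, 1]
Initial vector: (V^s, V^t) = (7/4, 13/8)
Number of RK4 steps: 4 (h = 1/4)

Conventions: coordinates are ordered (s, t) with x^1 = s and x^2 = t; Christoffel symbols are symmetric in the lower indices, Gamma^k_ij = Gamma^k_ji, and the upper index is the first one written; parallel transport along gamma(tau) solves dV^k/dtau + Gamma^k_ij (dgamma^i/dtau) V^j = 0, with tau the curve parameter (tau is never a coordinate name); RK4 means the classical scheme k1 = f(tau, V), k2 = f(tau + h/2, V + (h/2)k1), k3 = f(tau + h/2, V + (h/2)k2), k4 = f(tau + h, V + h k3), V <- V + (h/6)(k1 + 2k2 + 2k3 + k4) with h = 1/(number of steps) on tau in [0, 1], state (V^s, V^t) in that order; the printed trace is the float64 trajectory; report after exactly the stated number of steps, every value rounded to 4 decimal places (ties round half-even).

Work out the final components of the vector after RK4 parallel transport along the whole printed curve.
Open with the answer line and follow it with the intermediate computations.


Answer: V^s = 1.7500, V^t = 1.6250

gamma'(tau) = (-1 - (1/2)*tau, -1 + 2*tau); f(tau, V)^k = -Gamma^k_ij(gamma(tau)) gamma'^i(tau) V^j; h = 1/4; intermediate values shown to 6 dp
curve data and Christoffel symbols at the stage parameters:
  tau = 0.000000: gamma = (0.500000, -0.500000), gamma' = (-1.000000, -1.000000); Gamma_sss = 0.000000, Gamma_sst = 0.000000, Gamma_stt = 0.000000, Gamma_tss = 0.000000, Gamma_tst = 0.000000, Gamma_ttt = 0.000000
  tau = 0.125000: gamma = (0.371094, -0.609375), gamma' = (-1.062500, -0.750000); Gamma_sss = 0.000000, Gamma_sst = 0.000000, Gamma_stt = 0.000000, Gamma_tss = 0.000000, Gamma_tst = 0.000000, Gamma_ttt = 0.000000
  tau = 0.250000: gamma = (0.234375, -0.687500), gamma' = (-1.125000, -0.500000); Gamma_sss = 0.000000, Gamma_sst = 0.000000, Gamma_stt = 0.000000, Gamma_tss = 0.000000, Gamma_tst = 0.000000, Gamma_ttt = 0.000000
  tau = 0.375000: gamma = (0.089844, -0.734375), gamma' = (-1.187500, -0.250000); Gamma_sss = 0.000000, Gamma_sst = 0.000000, Gamma_stt = 0.000000, Gamma_tss = 0.000000, Gamma_tst = 0.000000, Gamma_ttt = 0.000000
  tau = 0.500000: gamma = (-0.062500, -0.750000), gamma' = (-1.250000, 0.000000); Gamma_sss = 0.000000, Gamma_sst = 0.000000, Gamma_stt = 0.000000, Gamma_tss = 0.000000, Gamma_tst = 0.000000, Gamma_ttt = 0.000000
  tau = 0.625000: gamma = (-0.222656, -0.734375), gamma' = (-1.312500, 0.250000); Gamma_sss = 0.000000, Gamma_sst = 0.000000, Gamma_stt = 0.000000, Gamma_tss = 0.000000, Gamma_tst = 0.000000, Gamma_ttt = 0.000000
  tau = 0.750000: gamma = (-0.390625, -0.687500), gamma' = (-1.375000, 0.500000); Gamma_sss = 0.000000, Gamma_sst = 0.000000, Gamma_stt = 0.000000, Gamma_tss = 0.000000, Gamma_tst = 0.000000, Gamma_ttt = 0.000000
  tau = 0.875000: gamma = (-0.566406, -0.609375), gamma' = (-1.437500, 0.750000); Gamma_sss = 0.000000, Gamma_sst = 0.000000, Gamma_stt = 0.000000, Gamma_tss = 0.000000, Gamma_tst = 0.000000, Gamma_ttt = 0.000000
  tau = 1.000000: gamma = (-0.750000, -0.500000), gamma' = (-1.500000, 1.000000); Gamma_sss = 0.000000, Gamma_sst = 0.000000, Gamma_stt = 0.000000, Gamma_tss = 0.000000, Gamma_tst = 0.000000, Gamma_ttt = 0.000000
step 0: V^s = 1.7500, V^t = 1.6250
step 1: k1 = (0.000000, 0.000000), k2 = (0.000000, 0.000000), k3 = (0.000000, 0.000000), k4 = (0.000000, 0.000000); V <- V + (h/6)(k1 + 2k2 + 2k3 + k4): V^s = 1.7500, V^t = 1.6250
step 2: k1 = (0.000000, 0.000000), k2 = (0.000000, 0.000000), k3 = (0.000000, 0.000000), k4 = (0.000000, 0.000000); V <- V + (h/6)(k1 + 2k2 + 2k3 + k4): V^s = 1.7500, V^t = 1.6250
step 3: k1 = (0.000000, 0.000000), k2 = (0.000000, 0.000000), k3 = (0.000000, 0.000000), k4 = (0.000000, 0.000000); V <- V + (h/6)(k1 + 2k2 + 2k3 + k4): V^s = 1.7500, V^t = 1.6250
step 4: k1 = (0.000000, 0.000000), k2 = (0.000000, 0.000000), k3 = (0.000000, 0.000000), k4 = (0.000000, 0.000000); V <- V + (h/6)(k1 + 2k2 + 2k3 + k4): V^s = 1.7500, V^t = 1.6250


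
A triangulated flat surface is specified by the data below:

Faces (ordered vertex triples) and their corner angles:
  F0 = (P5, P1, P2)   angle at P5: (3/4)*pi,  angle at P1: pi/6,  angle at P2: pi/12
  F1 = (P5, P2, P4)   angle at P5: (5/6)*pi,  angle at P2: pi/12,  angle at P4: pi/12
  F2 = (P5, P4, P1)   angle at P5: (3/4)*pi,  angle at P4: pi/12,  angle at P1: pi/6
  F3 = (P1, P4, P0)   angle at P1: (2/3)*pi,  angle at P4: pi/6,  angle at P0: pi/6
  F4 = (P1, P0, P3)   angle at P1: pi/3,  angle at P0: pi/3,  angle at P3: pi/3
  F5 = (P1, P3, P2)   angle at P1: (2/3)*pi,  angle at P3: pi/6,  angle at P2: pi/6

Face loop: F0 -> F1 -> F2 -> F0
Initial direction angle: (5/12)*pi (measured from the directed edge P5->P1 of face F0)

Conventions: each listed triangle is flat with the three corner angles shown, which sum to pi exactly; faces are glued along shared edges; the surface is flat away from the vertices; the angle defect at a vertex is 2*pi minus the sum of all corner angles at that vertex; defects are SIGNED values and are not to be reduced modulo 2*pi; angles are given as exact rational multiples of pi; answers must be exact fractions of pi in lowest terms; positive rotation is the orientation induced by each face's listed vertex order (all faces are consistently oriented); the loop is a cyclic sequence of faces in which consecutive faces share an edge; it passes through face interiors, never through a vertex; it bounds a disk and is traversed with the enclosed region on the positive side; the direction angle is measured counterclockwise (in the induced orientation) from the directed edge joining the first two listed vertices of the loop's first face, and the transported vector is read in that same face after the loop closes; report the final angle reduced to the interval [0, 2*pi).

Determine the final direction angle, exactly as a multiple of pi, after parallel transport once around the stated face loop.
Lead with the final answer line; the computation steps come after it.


Answer: final direction angle = pi/12

enclosed vertex P5: corner angles sum to (7/3)*pi, defect = 2*pi - (7/3)*pi = -pi/3
the final direction is the initial angle plus the enclosed defects, taken mod 2*pi in the induced orientation
final angle = (5/12)*pi - pi/3 = pi/12 (mod 2*pi)


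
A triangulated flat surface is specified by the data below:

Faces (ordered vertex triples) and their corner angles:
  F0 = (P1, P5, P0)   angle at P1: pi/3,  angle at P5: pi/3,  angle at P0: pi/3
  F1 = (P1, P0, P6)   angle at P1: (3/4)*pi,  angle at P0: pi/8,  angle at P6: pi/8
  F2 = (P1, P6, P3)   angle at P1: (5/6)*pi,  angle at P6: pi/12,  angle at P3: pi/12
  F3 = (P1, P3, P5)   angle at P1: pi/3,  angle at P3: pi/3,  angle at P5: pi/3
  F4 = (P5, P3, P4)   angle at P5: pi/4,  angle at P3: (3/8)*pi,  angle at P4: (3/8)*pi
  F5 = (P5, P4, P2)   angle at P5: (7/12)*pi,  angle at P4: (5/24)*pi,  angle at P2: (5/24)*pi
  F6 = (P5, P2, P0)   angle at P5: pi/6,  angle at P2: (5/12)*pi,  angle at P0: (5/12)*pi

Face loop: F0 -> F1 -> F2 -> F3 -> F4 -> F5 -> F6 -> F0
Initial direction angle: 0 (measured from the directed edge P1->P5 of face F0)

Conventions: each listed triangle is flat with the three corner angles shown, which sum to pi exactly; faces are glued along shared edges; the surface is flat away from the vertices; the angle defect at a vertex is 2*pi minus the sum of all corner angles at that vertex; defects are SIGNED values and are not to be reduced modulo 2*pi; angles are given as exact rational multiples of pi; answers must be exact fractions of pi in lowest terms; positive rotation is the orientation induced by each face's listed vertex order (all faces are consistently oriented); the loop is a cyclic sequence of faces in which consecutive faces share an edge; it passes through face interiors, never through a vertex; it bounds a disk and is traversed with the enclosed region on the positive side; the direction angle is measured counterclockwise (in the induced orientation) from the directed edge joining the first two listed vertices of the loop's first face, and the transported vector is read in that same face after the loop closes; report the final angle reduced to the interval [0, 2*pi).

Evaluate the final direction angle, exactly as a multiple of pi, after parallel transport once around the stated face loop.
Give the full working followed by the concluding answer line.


enclosed vertex P1: corner angles sum to (9/4)*pi, defect = 2*pi - (9/4)*pi = -pi/4
enclosed vertex P5: corner angles sum to (5/3)*pi, defect = 2*pi - (5/3)*pi = pi/3
summing the enclosed defects onto the initial angle, mod 2*pi in the induced orientation:
final angle = 0 + pi/12 = pi/12 (mod 2*pi)

Answer: final direction angle = pi/12


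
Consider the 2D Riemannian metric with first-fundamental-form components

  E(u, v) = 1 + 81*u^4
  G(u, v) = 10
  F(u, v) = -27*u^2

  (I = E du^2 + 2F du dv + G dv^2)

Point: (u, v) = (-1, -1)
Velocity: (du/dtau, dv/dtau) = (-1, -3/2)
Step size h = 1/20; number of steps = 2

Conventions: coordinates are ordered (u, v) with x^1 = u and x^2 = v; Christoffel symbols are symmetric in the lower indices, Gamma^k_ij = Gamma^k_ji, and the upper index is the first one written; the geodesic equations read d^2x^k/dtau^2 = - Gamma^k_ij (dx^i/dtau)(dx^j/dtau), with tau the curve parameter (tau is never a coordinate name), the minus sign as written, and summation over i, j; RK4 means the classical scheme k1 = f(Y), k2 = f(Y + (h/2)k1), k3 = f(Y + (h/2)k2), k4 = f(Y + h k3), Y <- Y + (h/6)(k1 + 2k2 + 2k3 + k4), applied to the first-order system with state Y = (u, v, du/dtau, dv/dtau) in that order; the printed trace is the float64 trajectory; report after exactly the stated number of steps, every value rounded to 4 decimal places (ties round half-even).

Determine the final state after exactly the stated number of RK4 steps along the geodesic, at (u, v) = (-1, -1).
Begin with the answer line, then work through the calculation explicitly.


Answer: u = -1.0922, v = -1.1525, du/dtau = -0.8524, dv/dtau = -1.5452

f(Y) = (du/dtau, dv/dtau, -Gamma^u_ij Y'^i Y'^j, -Gamma^v_ij Y'^i Y'^j) with the Gammas evaluated at the stage position; h = 0.050000; intermediate values shown to 6 dp
step 0: u = -1.0000, v = -1.0000, du/dtau = -1.0000, dv/dtau = -1.5000
step 1:
  k1: at (u, v) = (-1.000000, -1.000000), (du/dtau, dv/dtau) = (-1.000000, -1.500000); Gamma_uuu = -1.780220, Gamma_uuv = 0.000000, Gamma_uvv = 0.000000, Gamma_vuu = 0.593407, Gamma_vuv = 0.000000, Gamma_vvv = 0.000000; k1 = (-1.000000, -1.500000, 1.780220, -0.593407)
  k2: at (u, v) = (-1.025000, -1.037500), (du/dtau, dv/dtau) = (-0.955495, -1.514835); Gamma_uuu = -1.754937, Gamma_uuv = 0.000000, Gamma_uvv = 0.000000, Gamma_vuu = 0.556792, Gamma_vuv = 0.000000, Gamma_vvv = 0.000000; k2 = (-0.955495, -1.514835, 1.602205, -0.508334)
  k3: at (u, v) = (-1.023887, -1.037871), (du/dtau, dv/dtau) = (-0.959945, -1.512708); Gamma_uuu = -1.756075, Gamma_uuv = 0.000000, Gamma_uvv = 0.000000, Gamma_vuu = 0.558364, Gamma_vuv = 0.000000, Gamma_vvv = 0.000000; k3 = (-0.959945, -1.512708, 1.618213, -0.514529)
  k4: at (u, v) = (-1.047997, -1.075635), (du/dtau, dv/dtau) = (-0.919089, -1.525726); Gamma_uuu = -1.731217, Gamma_uuv = 0.000000, Gamma_uvv = 0.000000, Gamma_vuu = 0.525424, Gamma_vuv = 0.000000, Gamma_vvv = 0.000000; k4 = (-0.919089, -1.525726, 1.462403, -0.443839)
  Y <- Y + (h/6)(k1 + 2k2 + 2k3 + k4): u = -1.0479, v = -1.0757, du/dtau = -0.9193, dv/dtau = -1.5257
step 2:
  k1: at (u, v) = (-1.047916, -1.075673), (du/dtau, dv/dtau) = (-0.919305, -1.525691); Gamma_uuu = -1.731301, Gamma_uuv = 0.000000, Gamma_uvv = 0.000000, Gamma_vuu = 0.525531, Gamma_vuv = 0.000000, Gamma_vvv = 0.000000; k1 = (-0.919305, -1.525691, 1.463159, -0.444137)
  k2: at (u, v) = (-1.070899, -1.113816), (du/dtau, dv/dtau) = (-0.882726, -1.536795); Gamma_uuu = -1.707325, Gamma_uuv = 0.000000, Gamma_uvv = 0.000000, Gamma_vuu = 0.496247, Gamma_vuv = 0.000000, Gamma_vvv = 0.000000; k2 = (-0.882726, -1.536795, 1.330355, -0.386678)
  k3: at (u, v) = (-1.069985, -1.114093), (du/dtau, dv/dtau) = (-0.886046, -1.535358); Gamma_uuu = -1.708283, Gamma_uuv = 0.000000, Gamma_uvv = 0.000000, Gamma_vuu = 0.497374, Gamma_vuv = 0.000000, Gamma_vvv = 0.000000; k3 = (-0.886046, -1.535358, 1.341133, -0.390477)
  k4: at (u, v) = (-1.092219, -1.152441), (du/dtau, dv/dtau) = (-0.852248, -1.545215); Gamma_uuu = -1.684962, Gamma_uuv = 0.000000, Gamma_uvv = 0.000000, Gamma_vuu = 0.470814, Gamma_vuv = 0.000000, Gamma_vvv = 0.000000; k4 = (-0.852248, -1.545215, 1.223833, -0.341965)
  Y <- Y + (h/6)(k1 + 2k2 + 2k3 + k4): u = -1.0922, v = -1.1525, du/dtau = -0.8524, dv/dtau = -1.5452


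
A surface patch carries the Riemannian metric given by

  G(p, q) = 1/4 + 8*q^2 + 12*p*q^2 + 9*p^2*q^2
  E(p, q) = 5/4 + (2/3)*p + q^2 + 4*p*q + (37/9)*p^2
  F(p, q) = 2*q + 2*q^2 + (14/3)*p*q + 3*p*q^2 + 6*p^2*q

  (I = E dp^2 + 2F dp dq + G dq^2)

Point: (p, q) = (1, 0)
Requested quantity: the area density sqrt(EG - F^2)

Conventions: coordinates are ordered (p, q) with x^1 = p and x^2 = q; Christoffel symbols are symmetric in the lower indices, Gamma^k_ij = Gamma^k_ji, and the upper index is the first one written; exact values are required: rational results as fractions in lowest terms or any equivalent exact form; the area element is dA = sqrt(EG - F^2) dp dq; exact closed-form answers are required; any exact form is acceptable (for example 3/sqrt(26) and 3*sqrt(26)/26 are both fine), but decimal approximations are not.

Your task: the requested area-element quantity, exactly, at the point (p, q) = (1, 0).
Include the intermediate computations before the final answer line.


E = 217/36, F = 0, G = 1/4; EG - F^2 = 217/144

Answer: sqrt(EG - F^2) = sqrt(217)/12


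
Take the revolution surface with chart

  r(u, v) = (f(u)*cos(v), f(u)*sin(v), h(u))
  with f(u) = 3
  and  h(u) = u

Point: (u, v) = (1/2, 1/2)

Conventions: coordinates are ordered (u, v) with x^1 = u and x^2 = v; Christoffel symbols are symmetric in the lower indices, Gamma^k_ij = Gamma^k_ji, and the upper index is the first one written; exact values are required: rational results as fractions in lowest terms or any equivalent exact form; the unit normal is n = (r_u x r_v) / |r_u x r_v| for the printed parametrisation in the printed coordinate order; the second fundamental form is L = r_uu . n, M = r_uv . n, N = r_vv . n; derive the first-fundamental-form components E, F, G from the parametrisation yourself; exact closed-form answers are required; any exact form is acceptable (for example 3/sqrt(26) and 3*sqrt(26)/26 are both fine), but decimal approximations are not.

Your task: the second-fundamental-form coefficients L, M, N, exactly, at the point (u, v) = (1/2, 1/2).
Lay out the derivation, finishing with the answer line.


f = 3, f' = 0, f'' = 0, h' = 1, h'' = 0
E = 1, F = 0, G = 9; answer radicand W^2 = 1
unnormalised second-form numerators: l = 0, m = 0, n = 3; L = l/sqrt(1), and similarly M = m/sqrt(W^2), N = n/sqrt(W^2)

Answer: L = 0, M = 0, N = 3


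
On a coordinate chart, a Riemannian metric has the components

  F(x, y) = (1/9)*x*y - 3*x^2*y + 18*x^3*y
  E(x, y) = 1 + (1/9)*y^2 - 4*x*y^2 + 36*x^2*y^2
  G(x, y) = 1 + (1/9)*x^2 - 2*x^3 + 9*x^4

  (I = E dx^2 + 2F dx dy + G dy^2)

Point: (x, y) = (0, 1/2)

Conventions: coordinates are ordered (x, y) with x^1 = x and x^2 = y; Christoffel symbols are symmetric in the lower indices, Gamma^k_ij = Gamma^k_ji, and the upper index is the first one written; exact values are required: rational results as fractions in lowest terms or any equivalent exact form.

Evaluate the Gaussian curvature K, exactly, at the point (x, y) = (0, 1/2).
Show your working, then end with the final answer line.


E = 37/36, F = 0, G = 1, EG - F^2 = 37/36 at the point
E_x = -1, E_y = 1/9, F_x = 1/18, F_y = 0, G_x = 0, G_y = 0
E_yy = 2/9, F_xy = 1/9, G_xx = 2/9
The intrinsic route: Brioschi's K = (det M1 - det M2)/(EG - F^2)^2.
M1 = [[-E_yy/2 + F_xy - G_xx/2, E_x/2, F_x - E_y/2], [F_y - G_x/2, E, F], [G_y/2, F, G]] = [[-1/9, -1/2, 0], [0, 37/36, 0], [0, 0, 1]]; det M1 = -37/324
M2 = [[0, E_y/2, G_x/2], [E_y/2, E, F], [G_x/2, F, G]] = [[0, 1/18, 0], [1/18, 37/36, 0], [0, 0, 1]]; det M2 = -1/324
det M1 - det M2 = -1/9; K = -1/9 / (37/36)^2 = -144/1369

Answer: K = -144/1369


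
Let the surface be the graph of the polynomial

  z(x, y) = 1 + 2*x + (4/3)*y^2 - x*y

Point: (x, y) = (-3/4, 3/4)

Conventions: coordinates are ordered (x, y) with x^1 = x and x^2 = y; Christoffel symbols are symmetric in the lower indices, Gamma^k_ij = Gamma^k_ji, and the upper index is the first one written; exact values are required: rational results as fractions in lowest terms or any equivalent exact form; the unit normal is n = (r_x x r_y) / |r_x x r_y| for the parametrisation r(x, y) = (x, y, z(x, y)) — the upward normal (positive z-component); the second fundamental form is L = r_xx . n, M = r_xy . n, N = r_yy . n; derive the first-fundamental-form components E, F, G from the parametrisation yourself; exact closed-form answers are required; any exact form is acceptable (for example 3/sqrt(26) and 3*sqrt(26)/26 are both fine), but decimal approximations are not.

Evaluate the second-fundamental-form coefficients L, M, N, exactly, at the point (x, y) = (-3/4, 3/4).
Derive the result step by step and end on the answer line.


z_x = 5/4, z_y = 11/4, z_xx = 0, z_xy = -1, z_yy = 8/3
E = 41/16, F = 55/16, G = 137/16; answer radicand W^2 = 81/8
unnormalised second-form numerators: l = 0, m = -1, n = 8/3; L = l/sqrt(81/8), and similarly M = m/sqrt(W^2), N = n/sqrt(W^2)

Answer: L = 0, M = -2*sqrt(2)/9, N = 16*sqrt(2)/27


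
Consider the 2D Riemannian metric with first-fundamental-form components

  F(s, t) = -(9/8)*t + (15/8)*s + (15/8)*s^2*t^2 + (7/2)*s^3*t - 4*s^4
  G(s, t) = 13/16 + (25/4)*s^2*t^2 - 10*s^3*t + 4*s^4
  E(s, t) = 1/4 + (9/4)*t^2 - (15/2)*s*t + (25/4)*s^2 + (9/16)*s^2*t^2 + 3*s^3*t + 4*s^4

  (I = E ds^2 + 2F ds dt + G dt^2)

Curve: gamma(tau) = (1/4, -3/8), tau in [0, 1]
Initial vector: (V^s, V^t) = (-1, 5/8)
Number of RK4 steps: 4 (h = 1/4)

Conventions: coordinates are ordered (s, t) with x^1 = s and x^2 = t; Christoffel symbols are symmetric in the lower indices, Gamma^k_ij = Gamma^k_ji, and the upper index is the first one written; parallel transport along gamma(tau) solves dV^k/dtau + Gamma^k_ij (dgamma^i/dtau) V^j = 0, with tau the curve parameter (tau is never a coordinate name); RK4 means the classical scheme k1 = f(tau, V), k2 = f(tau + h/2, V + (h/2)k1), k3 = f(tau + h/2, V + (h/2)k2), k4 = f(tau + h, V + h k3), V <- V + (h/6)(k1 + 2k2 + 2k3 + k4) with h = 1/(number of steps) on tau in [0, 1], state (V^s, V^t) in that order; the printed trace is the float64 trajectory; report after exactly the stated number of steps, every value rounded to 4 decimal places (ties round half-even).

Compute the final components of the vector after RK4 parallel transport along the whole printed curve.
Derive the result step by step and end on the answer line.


gamma'(tau) = (0, 0); f(tau, V)^k = -Gamma^k_ij(gamma(tau)) gamma'^i(tau) V^j; h = 1/4; intermediate values shown to 6 dp
curve data and Christoffel symbols at the stage parameters:
  tau = 0.000000: gamma = (0.250000, -0.375000), gamma' = (0.000000, 0.000000); Gamma_sss = -0.031905, Gamma_sst = -2.816192, Gamma_stt = -1.920289, Gamma_tss = 3.514602, Gamma_tst = 3.344248, Gamma_ttt = 1.537628
  tau = 0.125000: gamma = (0.250000, -0.375000), gamma' = (0.000000, 0.000000); Gamma_sss = -0.031905, Gamma_sst = -2.816192, Gamma_stt = -1.920289, Gamma_tss = 3.514602, Gamma_tst = 3.344248, Gamma_ttt = 1.537628
  tau = 0.250000: gamma = (0.250000, -0.375000), gamma' = (0.000000, 0.000000); Gamma_sss = -0.031905, Gamma_sst = -2.816192, Gamma_stt = -1.920289, Gamma_tss = 3.514602, Gamma_tst = 3.344248, Gamma_ttt = 1.537628
  tau = 0.375000: gamma = (0.250000, -0.375000), gamma' = (0.000000, 0.000000); Gamma_sss = -0.031905, Gamma_sst = -2.816192, Gamma_stt = -1.920289, Gamma_tss = 3.514602, Gamma_tst = 3.344248, Gamma_ttt = 1.537628
  tau = 0.500000: gamma = (0.250000, -0.375000), gamma' = (0.000000, 0.000000); Gamma_sss = -0.031905, Gamma_sst = -2.816192, Gamma_stt = -1.920289, Gamma_tss = 3.514602, Gamma_tst = 3.344248, Gamma_ttt = 1.537628
  tau = 0.625000: gamma = (0.250000, -0.375000), gamma' = (0.000000, 0.000000); Gamma_sss = -0.031905, Gamma_sst = -2.816192, Gamma_stt = -1.920289, Gamma_tss = 3.514602, Gamma_tst = 3.344248, Gamma_ttt = 1.537628
  tau = 0.750000: gamma = (0.250000, -0.375000), gamma' = (0.000000, 0.000000); Gamma_sss = -0.031905, Gamma_sst = -2.816192, Gamma_stt = -1.920289, Gamma_tss = 3.514602, Gamma_tst = 3.344248, Gamma_ttt = 1.537628
  tau = 0.875000: gamma = (0.250000, -0.375000), gamma' = (0.000000, 0.000000); Gamma_sss = -0.031905, Gamma_sst = -2.816192, Gamma_stt = -1.920289, Gamma_tss = 3.514602, Gamma_tst = 3.344248, Gamma_ttt = 1.537628
  tau = 1.000000: gamma = (0.250000, -0.375000), gamma' = (0.000000, 0.000000); Gamma_sss = -0.031905, Gamma_sst = -2.816192, Gamma_stt = -1.920289, Gamma_tss = 3.514602, Gamma_tst = 3.344248, Gamma_ttt = 1.537628
step 0: V^s = -1.0000, V^t = 0.6250
step 1: k1 = (0.000000, 0.000000), k2 = (0.000000, 0.000000), k3 = (0.000000, 0.000000), k4 = (0.000000, 0.000000); V <- V + (h/6)(k1 + 2k2 + 2k3 + k4): V^s = -1.0000, V^t = 0.6250
step 2: k1 = (0.000000, 0.000000), k2 = (0.000000, 0.000000), k3 = (0.000000, 0.000000), k4 = (0.000000, 0.000000); V <- V + (h/6)(k1 + 2k2 + 2k3 + k4): V^s = -1.0000, V^t = 0.6250
step 3: k1 = (0.000000, 0.000000), k2 = (0.000000, 0.000000), k3 = (0.000000, 0.000000), k4 = (0.000000, 0.000000); V <- V + (h/6)(k1 + 2k2 + 2k3 + k4): V^s = -1.0000, V^t = 0.6250
step 4: k1 = (0.000000, 0.000000), k2 = (0.000000, 0.000000), k3 = (0.000000, 0.000000), k4 = (0.000000, 0.000000); V <- V + (h/6)(k1 + 2k2 + 2k3 + k4): V^s = -1.0000, V^t = 0.6250

Answer: V^s = -1.0000, V^t = 0.6250


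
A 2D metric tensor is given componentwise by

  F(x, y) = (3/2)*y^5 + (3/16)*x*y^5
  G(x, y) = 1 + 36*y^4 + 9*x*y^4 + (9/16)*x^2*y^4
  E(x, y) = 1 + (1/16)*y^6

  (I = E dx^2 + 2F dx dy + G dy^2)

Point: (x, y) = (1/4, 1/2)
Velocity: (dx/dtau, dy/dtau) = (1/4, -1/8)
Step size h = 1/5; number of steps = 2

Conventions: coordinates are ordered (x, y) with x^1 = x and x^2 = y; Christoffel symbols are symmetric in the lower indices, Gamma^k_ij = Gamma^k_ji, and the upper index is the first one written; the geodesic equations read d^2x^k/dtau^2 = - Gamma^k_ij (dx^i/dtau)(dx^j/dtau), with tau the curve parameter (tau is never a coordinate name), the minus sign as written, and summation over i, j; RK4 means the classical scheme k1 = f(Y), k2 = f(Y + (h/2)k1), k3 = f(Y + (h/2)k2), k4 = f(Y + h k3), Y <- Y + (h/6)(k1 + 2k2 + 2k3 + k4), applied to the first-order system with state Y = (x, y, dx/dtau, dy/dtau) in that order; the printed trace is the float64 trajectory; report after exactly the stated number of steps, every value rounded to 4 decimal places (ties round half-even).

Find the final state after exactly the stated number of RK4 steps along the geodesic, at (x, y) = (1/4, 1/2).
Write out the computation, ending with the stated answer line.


f(Y) = (dx/dtau, dy/dtau, -Gamma^x_ij Y'^i Y'^j, -Gamma^y_ij Y'^i Y'^j) with the Gammas evaluated at the stage position; h = 0.200000; intermediate values shown to 6 dp
step 0: x = 0.2500, y = 0.5000, dx/dtau = 0.2500, dy/dtau = -0.1250
step 1:
  k1: at (x, y) = (0.250000, 0.500000), (dx/dtau, dy/dtau) = (0.250000, -0.125000); Gamma_xxx = 0.000000, Gamma_xxy = 0.001726, Gamma_xyy = 0.056974, Gamma_yxx = 0.000000, Gamma_yxy = 0.085461, Gamma_yyy = 2.820229; k1 = (0.250000, -0.125000, -0.000782, -0.038725)
  k2: at (x, y) = (0.275000, 0.487500), (dx/dtau, dy/dtau) = (0.249922, -0.128872); Gamma_xxx = 0.000000, Gamma_xxy = 0.001625, Gamma_xyy = 0.055179, Gamma_yxx = 0.000000, Gamma_yxy = 0.082768, Gamma_yyy = 2.809875; k2 = (0.249922, -0.128872, -0.000812, -0.041335)
  k3: at (x, y) = (0.274992, 0.487113), (dx/dtau, dy/dtau) = (0.249919, -0.129134); Gamma_xxx = 0.000000, Gamma_xxy = 0.001622, Gamma_xyy = 0.055124, Gamma_yxx = 0.000000, Gamma_yxy = 0.082685, Gamma_yyy = 2.809292; k3 = (0.249919, -0.129134, -0.000814, -0.041509)
  k4: at (x, y) = (0.299984, 0.474173), (dx/dtau, dy/dtau) = (0.249837, -0.133302); Gamma_xxx = 0.000000, Gamma_xxy = 0.001519, Gamma_xyy = 0.053164, Gamma_yxx = 0.000000, Gamma_yxy = 0.079745, Gamma_yyy = 2.791741; k4 = (0.249837, -0.133302, -0.000844, -0.044296)
  Y <- Y + (h/6)(k1 + 2k2 + 2k3 + k4): x = 0.3000, y = 0.4742, dx/dtau = 0.2498, dy/dtau = -0.1333
step 2:
  k1: at (x, y) = (0.299984, 0.474190), (dx/dtau, dy/dtau) = (0.249837, -0.133290); Gamma_xxx = 0.000000, Gamma_xxy = 0.001519, Gamma_xyy = 0.053166, Gamma_yxx = 0.000000, Gamma_yxy = 0.079749, Gamma_yyy = 2.791774; k1 = (0.249837, -0.133290, -0.000843, -0.044288)
  k2: at (x, y) = (0.324968, 0.460861), (dx/dtau, dy/dtau) = (0.249753, -0.137719); Gamma_xxx = 0.000000, Gamma_xxy = 0.001413, Gamma_xyy = 0.051040, Gamma_yxx = 0.000000, Gamma_yxy = 0.076560, Gamma_yyy = 2.765948; k2 = (0.249753, -0.137719, -0.000871, -0.047194)
  k3: at (x, y) = (0.324959, 0.460418), (dx/dtau, dy/dtau) = (0.249750, -0.138010); Gamma_xxx = 0.000000, Gamma_xxy = 0.001409, Gamma_xyy = 0.050969, Gamma_yxx = 0.000000, Gamma_yxy = 0.076453, Gamma_yyy = 2.764747; k3 = (0.249750, -0.138010, -0.000874, -0.047389)
  k4: at (x, y) = (0.349934, 0.446588), (dx/dtau, dy/dtau) = (0.249663, -0.142768); Gamma_xxx = 0.000000, Gamma_xxy = 0.001301, Gamma_xyy = 0.048643, Gamma_yxx = 0.000000, Gamma_yxy = 0.072965, Gamma_yyy = 2.728476; k4 = (0.249663, -0.142768, -0.000899, -0.050412)
  Y <- Y + (h/6)(k1 + 2k2 + 2k3 + k4): x = 0.3499, y = 0.4466, dx/dtau = 0.2497, dy/dtau = -0.1428

Answer: x = 0.3499, y = 0.4466, dx/dtau = 0.2497, dy/dtau = -0.1428


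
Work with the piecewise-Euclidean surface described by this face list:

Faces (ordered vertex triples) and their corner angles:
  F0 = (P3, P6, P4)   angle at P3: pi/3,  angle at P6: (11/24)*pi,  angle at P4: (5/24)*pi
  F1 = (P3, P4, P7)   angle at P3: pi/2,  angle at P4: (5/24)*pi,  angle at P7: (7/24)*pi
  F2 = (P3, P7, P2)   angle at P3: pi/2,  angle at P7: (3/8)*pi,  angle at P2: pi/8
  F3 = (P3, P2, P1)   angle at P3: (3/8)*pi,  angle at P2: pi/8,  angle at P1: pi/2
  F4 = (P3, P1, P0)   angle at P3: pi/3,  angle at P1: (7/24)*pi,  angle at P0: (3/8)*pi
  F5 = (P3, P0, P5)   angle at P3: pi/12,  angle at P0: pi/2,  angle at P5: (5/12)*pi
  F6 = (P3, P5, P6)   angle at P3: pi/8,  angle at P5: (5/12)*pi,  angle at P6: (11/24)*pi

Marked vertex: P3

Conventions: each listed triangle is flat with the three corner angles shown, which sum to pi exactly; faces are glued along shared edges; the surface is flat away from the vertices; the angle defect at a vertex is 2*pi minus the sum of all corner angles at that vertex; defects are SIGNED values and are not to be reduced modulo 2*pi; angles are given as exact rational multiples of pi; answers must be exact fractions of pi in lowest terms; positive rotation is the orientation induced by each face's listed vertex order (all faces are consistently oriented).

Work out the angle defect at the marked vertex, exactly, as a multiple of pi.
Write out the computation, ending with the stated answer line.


Sum of corner angles at P3: (9/4)*pi
defect = 2*pi - (9/4)*pi

Answer: defect(P3) = -pi/4
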